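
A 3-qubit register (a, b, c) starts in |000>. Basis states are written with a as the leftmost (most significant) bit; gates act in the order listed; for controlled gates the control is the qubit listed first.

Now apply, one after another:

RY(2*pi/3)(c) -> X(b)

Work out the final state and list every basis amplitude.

The resulting statevector has amplitude 1/2 on |010>, sqrt(3)/2 on |011>, and 0 on every other basis state.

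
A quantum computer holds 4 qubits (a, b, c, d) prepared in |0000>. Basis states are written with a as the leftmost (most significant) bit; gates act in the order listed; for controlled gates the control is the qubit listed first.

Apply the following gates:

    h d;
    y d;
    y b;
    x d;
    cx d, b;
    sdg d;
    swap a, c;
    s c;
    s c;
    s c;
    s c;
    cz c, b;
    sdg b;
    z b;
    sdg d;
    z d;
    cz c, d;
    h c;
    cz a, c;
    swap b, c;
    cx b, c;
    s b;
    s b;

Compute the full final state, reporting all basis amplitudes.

The final amplitudes are 1/2 on |0001>, -I/2 on |0010>, I/2 on |0100>, -1/2 on |0111>, and 0 on every other basis state.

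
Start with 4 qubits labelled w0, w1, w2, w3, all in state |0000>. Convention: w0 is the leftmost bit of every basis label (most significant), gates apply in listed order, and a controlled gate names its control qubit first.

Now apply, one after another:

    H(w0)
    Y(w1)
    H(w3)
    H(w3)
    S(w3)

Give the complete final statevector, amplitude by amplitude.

The final amplitudes are sqrt(2)*I/2 on |0100>, sqrt(2)*I/2 on |1100>, and 0 on every other basis state. Key observation: steps 3-4 multiply out to the identity, so the circuit reduces to the remaining gates.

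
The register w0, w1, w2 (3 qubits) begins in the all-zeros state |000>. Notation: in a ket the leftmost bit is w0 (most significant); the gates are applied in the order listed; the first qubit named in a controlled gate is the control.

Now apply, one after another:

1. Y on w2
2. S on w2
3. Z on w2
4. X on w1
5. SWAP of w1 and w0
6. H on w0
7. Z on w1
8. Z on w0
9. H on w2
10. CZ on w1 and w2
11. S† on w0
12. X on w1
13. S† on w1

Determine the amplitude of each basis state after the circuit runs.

The resulting statevector has amplitude 0 on |000>, 0 on |001>, -I/2 on |010>, I/2 on |011>, 0 on |100>, 0 on |101>, -1/2 on |110>, 1/2 on |111>.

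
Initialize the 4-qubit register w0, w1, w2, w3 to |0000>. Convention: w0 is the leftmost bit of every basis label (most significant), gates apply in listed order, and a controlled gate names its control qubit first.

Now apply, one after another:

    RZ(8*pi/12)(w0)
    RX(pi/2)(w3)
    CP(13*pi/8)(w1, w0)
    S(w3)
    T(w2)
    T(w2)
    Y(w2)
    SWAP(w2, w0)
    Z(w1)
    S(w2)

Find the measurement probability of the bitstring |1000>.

The probability of measuring |1000> is 1/2.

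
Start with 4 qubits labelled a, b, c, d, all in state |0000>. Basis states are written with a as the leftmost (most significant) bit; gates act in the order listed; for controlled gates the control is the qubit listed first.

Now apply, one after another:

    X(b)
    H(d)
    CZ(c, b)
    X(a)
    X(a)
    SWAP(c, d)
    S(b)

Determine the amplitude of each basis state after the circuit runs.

The resulting statevector has amplitude sqrt(2)*I/2 on |0100>, sqrt(2)*I/2 on |0110>, and 0 on every other basis state. Key observation: gates 4-5 undo each other exactly, leaving only the rest of the circuit to track.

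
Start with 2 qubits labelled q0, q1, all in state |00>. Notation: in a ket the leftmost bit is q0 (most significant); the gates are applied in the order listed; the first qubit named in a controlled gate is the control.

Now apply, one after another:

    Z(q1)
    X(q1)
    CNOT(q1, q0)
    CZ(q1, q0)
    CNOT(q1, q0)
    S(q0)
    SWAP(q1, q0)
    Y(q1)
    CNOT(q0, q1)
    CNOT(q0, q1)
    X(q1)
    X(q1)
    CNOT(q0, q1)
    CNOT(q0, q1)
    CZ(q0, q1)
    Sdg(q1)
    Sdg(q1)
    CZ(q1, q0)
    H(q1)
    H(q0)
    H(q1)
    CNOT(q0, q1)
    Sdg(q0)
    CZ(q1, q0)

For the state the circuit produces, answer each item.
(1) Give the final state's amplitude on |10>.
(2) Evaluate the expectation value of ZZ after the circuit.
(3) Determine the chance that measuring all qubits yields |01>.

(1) |10> carries amplitude -sqrt(2)/2 in the final state.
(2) The observable ZZ averages to -1.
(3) The probability of measuring |01> is 1/2.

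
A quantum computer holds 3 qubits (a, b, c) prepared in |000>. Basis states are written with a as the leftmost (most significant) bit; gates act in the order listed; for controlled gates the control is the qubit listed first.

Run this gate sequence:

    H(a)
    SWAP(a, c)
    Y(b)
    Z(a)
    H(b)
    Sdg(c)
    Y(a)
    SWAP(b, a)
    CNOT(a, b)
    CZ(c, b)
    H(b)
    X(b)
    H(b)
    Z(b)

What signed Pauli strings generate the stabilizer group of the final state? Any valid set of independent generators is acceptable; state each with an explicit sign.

The final state is stabilized by the group generated by -XXZ, -IZY, -ZZI; other independent generating sets are equally valid. Key observation: steps 11-14 multiply out to the identity, so the circuit reduces to the remaining gates.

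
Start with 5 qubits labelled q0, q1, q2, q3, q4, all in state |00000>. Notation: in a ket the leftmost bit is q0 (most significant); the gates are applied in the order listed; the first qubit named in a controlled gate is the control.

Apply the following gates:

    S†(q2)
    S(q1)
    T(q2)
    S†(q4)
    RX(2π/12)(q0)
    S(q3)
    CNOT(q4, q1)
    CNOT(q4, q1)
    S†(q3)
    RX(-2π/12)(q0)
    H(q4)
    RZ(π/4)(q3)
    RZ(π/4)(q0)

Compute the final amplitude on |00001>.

|00001> carries amplitude -sqrt(2)*exp(3*I*pi/4)/2 in the final state.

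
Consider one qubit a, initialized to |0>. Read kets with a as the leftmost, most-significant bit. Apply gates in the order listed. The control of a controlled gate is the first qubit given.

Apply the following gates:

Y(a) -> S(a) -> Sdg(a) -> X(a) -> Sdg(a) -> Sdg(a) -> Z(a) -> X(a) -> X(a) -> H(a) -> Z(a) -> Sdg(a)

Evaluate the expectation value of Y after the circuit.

The observable Y averages to 1.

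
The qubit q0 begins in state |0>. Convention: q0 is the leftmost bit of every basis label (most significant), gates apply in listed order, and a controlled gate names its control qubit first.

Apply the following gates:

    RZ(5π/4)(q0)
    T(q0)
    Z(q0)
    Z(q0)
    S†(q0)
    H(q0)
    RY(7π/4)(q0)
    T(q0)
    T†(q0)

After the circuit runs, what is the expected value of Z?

The observable Z averages to sqrt(2)/2.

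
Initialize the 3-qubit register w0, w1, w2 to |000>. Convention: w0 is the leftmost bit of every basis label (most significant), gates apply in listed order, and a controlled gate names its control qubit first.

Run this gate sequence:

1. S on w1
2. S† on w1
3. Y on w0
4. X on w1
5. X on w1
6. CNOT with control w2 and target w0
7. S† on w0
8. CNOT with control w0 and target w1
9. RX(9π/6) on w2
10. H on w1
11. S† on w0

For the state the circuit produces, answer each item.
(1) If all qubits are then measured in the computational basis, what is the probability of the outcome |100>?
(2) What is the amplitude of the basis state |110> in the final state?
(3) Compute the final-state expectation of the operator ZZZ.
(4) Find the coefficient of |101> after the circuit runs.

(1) A full measurement returns |100> with probability 1/4. Key observation: steps 4-5 multiply out to the identity, so the circuit reduces to the remaining gates.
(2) The amplitude on |110> is -I/2.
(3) In the final state, ZZZ has expectation 0.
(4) |101> carries amplitude -1/2 in the final state.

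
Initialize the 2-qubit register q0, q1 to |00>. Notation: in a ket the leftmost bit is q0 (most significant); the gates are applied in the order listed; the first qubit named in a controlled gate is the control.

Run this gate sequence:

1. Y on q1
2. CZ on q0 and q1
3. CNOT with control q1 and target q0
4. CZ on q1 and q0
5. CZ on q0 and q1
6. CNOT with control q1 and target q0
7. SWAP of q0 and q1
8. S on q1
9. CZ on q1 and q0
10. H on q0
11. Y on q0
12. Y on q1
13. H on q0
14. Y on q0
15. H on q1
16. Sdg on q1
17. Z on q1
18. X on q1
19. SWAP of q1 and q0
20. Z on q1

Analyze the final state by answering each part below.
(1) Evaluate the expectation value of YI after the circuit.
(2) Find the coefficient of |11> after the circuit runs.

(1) The expectation value of YI is 1.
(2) |11> carries amplitude -sqrt(2)/2 in the final state.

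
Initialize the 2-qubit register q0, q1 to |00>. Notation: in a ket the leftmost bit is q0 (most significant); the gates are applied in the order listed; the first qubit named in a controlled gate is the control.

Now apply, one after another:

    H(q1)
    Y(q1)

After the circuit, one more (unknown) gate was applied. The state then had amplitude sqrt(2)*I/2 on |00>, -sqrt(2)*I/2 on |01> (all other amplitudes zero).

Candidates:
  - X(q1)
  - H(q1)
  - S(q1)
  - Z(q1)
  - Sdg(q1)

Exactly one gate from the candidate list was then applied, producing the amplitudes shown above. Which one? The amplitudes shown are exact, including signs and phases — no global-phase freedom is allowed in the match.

The applied gate was X(q1).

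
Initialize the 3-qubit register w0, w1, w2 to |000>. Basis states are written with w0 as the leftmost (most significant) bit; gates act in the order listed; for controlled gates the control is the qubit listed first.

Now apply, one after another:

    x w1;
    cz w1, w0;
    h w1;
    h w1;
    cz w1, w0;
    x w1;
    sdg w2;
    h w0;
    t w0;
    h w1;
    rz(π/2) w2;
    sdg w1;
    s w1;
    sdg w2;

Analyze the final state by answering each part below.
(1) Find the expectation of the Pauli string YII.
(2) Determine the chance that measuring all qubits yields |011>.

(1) The observable YII averages to sqrt(2)/2. Key observation: steps 2-5 multiply out to the identity, so the circuit reduces to the remaining gates.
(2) Outcome |011> occurs with probability 0.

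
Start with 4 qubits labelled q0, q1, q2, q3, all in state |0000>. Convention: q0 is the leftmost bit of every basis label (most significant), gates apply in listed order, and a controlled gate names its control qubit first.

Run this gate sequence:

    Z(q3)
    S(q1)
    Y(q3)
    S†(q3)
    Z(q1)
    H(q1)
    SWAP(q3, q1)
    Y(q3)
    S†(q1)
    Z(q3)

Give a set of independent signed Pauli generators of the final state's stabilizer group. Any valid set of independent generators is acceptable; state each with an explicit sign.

The final state is stabilized by the group generated by +IIIX, +ZIII, -IZII, +IIZI; other independent generating sets are equally valid.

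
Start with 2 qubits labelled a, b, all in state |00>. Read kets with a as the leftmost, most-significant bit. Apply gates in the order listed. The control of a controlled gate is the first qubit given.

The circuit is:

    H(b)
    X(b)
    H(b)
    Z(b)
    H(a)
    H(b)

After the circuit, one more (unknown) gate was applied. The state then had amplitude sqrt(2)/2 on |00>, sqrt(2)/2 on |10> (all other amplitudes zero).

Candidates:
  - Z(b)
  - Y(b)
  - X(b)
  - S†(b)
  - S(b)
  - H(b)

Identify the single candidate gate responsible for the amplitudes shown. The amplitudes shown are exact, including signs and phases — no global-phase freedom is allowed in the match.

The applied gate was H(b). Key observation: the block from step 1 through step 4 cancels to the identity and can be dropped.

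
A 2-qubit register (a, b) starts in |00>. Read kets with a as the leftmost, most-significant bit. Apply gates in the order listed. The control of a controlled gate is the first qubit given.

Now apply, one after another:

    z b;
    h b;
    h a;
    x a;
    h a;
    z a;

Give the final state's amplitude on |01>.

The amplitude on |01> is sqrt(2)/2. Key observation: steps 3-6 multiply out to the identity, so the circuit reduces to the remaining gates.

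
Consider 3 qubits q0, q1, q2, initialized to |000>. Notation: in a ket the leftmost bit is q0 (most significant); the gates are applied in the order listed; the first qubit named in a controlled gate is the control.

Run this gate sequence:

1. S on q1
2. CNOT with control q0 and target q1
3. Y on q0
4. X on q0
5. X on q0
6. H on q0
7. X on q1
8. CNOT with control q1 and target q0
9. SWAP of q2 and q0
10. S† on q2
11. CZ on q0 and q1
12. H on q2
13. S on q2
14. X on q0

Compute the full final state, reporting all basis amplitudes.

The final amplitudes are 1/2 - I/2 on |110>, 1/2 - I/2 on |111>, and 0 on every other basis state. Key observation: the block from step 4 through step 5 cancels to the identity and can be dropped.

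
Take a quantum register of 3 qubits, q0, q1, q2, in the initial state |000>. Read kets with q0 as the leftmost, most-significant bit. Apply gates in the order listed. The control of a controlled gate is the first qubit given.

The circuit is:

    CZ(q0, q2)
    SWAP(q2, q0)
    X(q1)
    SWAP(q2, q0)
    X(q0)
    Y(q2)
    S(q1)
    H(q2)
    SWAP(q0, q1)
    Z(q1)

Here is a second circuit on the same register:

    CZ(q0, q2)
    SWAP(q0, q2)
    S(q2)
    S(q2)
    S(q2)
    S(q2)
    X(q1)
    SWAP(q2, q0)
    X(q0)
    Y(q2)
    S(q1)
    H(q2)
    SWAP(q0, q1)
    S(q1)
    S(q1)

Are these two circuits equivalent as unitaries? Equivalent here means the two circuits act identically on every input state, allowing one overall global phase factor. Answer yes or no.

Yes: on every input state the two circuits agree up to one overall phase factor.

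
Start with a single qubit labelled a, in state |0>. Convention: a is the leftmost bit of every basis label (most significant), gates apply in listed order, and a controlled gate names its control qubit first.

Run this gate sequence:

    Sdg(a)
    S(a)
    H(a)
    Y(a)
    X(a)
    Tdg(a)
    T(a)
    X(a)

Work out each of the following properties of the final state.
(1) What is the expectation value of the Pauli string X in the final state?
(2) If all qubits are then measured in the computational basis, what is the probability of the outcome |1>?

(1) The observable X averages to -1. Key observation: steps 5-8 multiply out to the identity, so the circuit reduces to the remaining gates.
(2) The probability of measuring |1> is 1/2.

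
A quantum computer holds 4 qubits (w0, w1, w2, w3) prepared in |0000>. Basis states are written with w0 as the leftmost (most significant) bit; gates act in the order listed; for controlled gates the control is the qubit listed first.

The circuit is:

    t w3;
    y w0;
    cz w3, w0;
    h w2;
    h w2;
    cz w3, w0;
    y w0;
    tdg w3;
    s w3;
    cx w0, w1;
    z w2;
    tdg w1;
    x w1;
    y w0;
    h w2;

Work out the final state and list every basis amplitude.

The resulting statevector has amplitude sqrt(2)*I/2 on |1100>, sqrt(2)*I/2 on |1110>, and 0 on every other basis state.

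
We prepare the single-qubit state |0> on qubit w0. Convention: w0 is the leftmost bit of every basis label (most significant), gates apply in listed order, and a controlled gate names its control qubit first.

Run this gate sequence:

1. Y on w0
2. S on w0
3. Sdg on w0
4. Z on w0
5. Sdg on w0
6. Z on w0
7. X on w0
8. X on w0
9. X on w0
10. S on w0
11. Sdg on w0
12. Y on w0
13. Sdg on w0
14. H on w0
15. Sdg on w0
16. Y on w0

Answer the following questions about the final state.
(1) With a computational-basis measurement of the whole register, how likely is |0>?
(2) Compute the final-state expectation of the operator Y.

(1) A full measurement returns |0> with probability 1/2.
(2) The observable Y averages to 1.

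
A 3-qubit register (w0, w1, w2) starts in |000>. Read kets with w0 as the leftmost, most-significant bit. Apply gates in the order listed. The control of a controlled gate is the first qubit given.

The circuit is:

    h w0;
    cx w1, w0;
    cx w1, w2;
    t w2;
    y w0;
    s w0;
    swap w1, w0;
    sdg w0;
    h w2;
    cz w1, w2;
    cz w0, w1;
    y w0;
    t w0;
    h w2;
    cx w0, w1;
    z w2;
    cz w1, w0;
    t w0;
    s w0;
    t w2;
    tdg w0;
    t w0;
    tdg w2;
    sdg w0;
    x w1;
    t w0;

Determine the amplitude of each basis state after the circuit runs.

After the circuit, the state carries amplitude -sqrt(2)*exp(3*I*pi/4)/2 on |100>, -sqrt(2)*exp(I*pi/4)/2 on |111>, and 0 on every other basis state.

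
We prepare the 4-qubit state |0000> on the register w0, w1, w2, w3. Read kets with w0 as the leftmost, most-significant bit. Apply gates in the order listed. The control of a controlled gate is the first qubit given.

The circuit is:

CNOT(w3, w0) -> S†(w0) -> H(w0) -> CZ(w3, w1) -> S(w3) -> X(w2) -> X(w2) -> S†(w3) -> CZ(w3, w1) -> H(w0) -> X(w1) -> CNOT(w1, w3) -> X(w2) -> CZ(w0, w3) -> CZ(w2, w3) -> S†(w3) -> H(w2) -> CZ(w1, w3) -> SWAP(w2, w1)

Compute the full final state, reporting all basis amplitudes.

The resulting statevector has amplitude -sqrt(2)*I/2 on |0011>, sqrt(2)*I/2 on |0111>, and 0 on every other basis state.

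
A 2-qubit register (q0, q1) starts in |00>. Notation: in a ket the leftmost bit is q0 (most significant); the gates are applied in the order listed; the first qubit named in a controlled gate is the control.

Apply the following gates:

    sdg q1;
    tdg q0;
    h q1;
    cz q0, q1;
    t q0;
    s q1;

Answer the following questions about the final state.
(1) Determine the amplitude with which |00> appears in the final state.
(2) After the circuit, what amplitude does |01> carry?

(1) The final state's coefficient on |00> equals sqrt(2)/2.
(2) The final state's coefficient on |01> equals sqrt(2)*I/2.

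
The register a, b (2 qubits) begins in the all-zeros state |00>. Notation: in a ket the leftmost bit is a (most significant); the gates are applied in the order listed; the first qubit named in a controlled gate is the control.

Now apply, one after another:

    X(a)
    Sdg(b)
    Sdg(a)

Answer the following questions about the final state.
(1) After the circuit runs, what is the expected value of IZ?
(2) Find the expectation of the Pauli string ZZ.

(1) In the final state, IZ has expectation 1.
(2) The observable ZZ averages to -1.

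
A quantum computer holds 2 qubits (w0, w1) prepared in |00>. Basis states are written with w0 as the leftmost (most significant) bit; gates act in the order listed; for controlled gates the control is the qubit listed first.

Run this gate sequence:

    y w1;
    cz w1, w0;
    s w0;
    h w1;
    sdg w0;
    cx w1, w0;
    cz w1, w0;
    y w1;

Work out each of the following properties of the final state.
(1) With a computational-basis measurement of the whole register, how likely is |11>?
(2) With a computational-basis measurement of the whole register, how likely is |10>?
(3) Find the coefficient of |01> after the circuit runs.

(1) Outcome |11> occurs with probability 0.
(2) A full measurement returns |10> with probability 1/2.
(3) The final state's coefficient on |01> equals -sqrt(2)/2.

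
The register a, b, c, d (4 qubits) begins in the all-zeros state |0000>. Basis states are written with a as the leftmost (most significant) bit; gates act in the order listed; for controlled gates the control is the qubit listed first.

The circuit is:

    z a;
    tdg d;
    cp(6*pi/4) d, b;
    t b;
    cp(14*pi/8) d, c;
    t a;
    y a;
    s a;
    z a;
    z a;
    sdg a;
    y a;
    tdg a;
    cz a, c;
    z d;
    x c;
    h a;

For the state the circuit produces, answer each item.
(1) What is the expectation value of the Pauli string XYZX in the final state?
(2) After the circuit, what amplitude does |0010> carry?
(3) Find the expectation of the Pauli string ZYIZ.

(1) The expectation value of XYZX is 0. Key observation: gates 6-13 undo each other exactly, leaving only the rest of the circuit to track.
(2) The final state's coefficient on |0010> equals sqrt(2)/2.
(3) The observable ZYIZ averages to 0.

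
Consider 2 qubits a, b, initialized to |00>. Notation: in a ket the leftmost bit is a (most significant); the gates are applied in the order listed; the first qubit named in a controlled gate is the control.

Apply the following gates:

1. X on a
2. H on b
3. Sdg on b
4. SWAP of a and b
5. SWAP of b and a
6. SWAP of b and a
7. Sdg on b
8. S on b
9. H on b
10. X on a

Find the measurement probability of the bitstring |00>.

The probability of measuring |00> is 1/4.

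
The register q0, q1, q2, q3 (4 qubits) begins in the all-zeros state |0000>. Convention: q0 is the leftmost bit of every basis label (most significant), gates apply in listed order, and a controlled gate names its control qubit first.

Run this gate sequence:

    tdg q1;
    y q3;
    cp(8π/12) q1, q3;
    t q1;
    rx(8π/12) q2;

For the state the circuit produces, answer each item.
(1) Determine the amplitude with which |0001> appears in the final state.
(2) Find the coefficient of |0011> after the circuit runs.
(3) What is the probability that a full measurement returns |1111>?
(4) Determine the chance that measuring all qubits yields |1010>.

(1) The amplitude on |0001> is I/2.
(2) The final state's coefficient on |0011> equals sqrt(3)/2.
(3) Outcome |1111> occurs with probability 0.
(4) A full measurement returns |1010> with probability 0.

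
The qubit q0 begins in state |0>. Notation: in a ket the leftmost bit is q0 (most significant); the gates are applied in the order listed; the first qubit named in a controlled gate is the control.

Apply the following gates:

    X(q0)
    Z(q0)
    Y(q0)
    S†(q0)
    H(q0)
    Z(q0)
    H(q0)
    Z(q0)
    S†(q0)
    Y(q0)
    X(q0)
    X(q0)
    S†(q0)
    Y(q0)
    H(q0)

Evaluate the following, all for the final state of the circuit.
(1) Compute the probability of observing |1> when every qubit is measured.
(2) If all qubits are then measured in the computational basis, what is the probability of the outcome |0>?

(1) Outcome |1> occurs with probability 1/2.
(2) Outcome |0> occurs with probability 1/2.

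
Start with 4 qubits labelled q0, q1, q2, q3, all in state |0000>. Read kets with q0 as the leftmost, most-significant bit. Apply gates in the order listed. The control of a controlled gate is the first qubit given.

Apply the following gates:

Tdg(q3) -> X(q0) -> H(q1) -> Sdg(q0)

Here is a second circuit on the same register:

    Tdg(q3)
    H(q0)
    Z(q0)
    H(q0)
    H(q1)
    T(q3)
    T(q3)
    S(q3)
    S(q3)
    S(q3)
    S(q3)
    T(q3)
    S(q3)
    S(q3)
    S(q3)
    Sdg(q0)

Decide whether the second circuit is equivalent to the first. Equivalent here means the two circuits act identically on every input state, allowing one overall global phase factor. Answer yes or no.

No: there is an input state on which the two circuits produce genuinely different outputs (not merely differing by a phase).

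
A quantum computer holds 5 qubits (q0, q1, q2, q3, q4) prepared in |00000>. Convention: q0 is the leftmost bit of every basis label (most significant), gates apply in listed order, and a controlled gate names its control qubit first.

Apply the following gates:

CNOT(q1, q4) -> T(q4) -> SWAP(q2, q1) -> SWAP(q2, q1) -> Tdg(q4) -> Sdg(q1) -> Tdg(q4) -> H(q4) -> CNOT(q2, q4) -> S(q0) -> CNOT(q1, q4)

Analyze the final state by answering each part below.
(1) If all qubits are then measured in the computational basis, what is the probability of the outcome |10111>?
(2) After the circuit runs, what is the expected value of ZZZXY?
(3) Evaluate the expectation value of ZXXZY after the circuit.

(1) A full measurement returns |10111> with probability 0. Key observation: steps 2-5 multiply out to the identity, so the circuit reduces to the remaining gates.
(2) The observable ZZZXY averages to 0.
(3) The observable ZXXZY averages to 0.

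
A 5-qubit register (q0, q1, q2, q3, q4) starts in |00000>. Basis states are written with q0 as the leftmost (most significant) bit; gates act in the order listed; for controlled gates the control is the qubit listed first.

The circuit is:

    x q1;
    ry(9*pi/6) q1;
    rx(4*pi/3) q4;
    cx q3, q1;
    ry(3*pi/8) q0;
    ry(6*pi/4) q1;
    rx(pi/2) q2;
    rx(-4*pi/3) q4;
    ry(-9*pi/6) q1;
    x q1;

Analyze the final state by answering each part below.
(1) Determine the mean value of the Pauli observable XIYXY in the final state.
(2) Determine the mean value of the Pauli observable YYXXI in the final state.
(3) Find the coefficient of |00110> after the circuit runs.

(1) The observable XIYXY averages to 0.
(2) In the final state, YYXXI has expectation 0.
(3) |00110> carries amplitude 0 in the final state.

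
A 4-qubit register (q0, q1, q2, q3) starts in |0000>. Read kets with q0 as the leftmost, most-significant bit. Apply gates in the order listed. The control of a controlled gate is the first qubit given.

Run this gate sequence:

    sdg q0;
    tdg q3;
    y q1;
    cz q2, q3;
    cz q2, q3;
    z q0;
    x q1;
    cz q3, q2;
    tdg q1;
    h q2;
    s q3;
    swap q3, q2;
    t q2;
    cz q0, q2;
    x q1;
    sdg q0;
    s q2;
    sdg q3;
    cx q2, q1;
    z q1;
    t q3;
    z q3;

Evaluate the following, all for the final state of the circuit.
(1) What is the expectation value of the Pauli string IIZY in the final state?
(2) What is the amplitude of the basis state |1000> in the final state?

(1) The observable IIZY averages to sqrt(2)/2. Key observation: steps 4-5 multiply out to the identity, so the circuit reduces to the remaining gates.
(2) The amplitude on |1000> is 0.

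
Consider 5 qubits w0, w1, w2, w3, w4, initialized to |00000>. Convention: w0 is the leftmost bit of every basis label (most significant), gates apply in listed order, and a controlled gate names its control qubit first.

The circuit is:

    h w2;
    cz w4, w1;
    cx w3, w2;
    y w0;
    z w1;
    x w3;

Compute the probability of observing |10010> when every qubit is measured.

A full measurement returns |10010> with probability 1/2.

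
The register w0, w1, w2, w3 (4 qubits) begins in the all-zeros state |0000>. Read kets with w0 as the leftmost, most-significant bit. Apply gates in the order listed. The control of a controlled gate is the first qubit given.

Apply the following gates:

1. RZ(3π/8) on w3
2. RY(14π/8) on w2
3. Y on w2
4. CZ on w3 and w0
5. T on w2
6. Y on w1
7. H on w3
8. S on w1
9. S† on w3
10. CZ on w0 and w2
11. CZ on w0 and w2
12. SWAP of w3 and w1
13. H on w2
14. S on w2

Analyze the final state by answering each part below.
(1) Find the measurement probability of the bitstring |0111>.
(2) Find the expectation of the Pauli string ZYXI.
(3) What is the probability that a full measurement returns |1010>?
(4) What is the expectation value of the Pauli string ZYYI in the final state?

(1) The probability of measuring |0111> is 1/8. Key observation: gates 10-11 undo each other exactly, leaving only the rest of the circuit to track.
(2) In the final state, ZYXI has expectation -1/2.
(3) Outcome |1010> occurs with probability 0.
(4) In the final state, ZYYI has expectation sqrt(2)/2.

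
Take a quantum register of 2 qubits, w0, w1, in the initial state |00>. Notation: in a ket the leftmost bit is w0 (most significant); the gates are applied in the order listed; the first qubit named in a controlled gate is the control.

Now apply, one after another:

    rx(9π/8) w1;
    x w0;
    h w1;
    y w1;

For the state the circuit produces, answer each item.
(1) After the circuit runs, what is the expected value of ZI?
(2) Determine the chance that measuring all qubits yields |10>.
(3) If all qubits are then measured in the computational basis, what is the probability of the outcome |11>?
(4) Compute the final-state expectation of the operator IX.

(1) The observable ZI averages to -1.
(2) The probability of measuring |10> is 1/2.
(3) The probability of measuring |11> is 1/2.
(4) In the final state, IX has expectation sqrt(sqrt(2) + 2)/2.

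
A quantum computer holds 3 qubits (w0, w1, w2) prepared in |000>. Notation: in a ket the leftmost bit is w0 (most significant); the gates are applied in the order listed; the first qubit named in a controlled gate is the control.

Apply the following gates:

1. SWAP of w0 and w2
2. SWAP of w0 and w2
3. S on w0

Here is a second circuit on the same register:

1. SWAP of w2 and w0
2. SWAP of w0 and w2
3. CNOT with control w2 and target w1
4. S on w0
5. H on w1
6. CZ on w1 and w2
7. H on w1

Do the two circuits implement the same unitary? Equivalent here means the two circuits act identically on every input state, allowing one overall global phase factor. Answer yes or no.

Yes — the two circuits implement the same unitary up to a global phase.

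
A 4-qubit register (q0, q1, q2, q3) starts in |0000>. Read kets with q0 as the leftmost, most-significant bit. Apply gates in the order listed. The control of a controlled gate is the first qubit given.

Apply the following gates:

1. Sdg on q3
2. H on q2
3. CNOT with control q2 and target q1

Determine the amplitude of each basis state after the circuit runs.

The resulting statevector has amplitude sqrt(2)/2 on |0000>, sqrt(2)/2 on |0110>, and 0 on every other basis state.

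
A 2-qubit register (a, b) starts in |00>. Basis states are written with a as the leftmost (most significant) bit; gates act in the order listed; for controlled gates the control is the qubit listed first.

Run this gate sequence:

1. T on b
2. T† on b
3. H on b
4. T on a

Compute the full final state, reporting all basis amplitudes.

After the circuit, the state carries amplitude sqrt(2)/2 on |00>, sqrt(2)/2 on |01>, 0 on |10>, 0 on |11>.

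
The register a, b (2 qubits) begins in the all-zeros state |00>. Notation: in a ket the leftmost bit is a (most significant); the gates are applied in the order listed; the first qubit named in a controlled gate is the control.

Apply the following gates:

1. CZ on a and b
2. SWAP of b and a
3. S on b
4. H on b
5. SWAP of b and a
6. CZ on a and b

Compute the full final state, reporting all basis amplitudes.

After the circuit, the state carries amplitude sqrt(2)/2 on |00>, 0 on |01>, sqrt(2)/2 on |10>, 0 on |11>.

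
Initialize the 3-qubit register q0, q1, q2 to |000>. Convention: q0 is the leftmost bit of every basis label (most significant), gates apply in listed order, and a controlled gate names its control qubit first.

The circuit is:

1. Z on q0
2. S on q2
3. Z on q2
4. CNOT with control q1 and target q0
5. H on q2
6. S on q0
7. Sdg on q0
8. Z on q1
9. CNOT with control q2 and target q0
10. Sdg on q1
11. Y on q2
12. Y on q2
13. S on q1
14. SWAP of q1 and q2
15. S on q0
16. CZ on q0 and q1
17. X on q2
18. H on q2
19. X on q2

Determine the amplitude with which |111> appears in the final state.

|111> carries amplitude -I/2 in the final state. Key observation: gates 10-13 undo each other exactly, leaving only the rest of the circuit to track.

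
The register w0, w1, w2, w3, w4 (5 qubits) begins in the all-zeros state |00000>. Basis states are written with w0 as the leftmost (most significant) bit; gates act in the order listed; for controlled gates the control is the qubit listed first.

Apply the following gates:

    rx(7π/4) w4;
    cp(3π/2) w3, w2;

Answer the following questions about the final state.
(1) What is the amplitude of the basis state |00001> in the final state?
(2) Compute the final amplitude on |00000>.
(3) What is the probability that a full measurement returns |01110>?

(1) The final state's coefficient on |00001> equals -I*sqrt(2 - sqrt(2))/2.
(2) The final state's coefficient on |00000> equals -sqrt(sqrt(2) + 2)/2.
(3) A full measurement returns |01110> with probability 0.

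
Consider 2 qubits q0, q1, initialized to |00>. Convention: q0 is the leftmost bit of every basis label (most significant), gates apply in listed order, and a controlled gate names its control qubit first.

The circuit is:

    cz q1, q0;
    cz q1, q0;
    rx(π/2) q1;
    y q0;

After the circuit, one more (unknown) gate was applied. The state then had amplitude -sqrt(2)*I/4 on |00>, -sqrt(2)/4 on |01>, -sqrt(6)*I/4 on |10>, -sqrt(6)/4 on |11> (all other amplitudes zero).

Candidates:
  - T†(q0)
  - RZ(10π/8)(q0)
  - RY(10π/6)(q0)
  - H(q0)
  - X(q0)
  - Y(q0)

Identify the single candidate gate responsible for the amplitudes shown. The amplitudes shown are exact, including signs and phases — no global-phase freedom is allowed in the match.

It was RY(10π/6)(q0) that produced the state shown. Key observation: gates 1-2 undo each other exactly, leaving only the rest of the circuit to track.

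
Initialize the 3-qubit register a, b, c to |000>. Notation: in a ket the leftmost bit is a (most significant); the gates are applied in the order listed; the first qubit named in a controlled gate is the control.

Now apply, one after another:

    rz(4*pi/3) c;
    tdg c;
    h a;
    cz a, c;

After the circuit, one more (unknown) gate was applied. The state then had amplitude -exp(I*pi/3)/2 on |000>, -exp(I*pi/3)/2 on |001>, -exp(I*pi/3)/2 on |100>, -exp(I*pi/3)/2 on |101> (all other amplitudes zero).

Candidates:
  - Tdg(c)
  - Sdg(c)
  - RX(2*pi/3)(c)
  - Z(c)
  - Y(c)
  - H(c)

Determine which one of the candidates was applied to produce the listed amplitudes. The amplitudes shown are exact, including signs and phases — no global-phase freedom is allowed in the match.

It was H(c) that produced the state shown.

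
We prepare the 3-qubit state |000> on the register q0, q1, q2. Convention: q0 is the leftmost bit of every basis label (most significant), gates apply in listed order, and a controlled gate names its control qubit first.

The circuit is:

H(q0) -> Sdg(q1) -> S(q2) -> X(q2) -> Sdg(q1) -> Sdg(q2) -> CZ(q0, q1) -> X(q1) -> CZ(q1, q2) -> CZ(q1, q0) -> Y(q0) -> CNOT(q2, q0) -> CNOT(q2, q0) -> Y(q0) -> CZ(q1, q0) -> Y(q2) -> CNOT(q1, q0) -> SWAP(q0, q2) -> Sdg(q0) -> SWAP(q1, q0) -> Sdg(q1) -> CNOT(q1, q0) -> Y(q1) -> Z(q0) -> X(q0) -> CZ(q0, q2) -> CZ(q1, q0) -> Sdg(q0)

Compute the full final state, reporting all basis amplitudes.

After the circuit, the state carries amplitude -sqrt(2)*I/2 on |010>, -sqrt(2)*I/2 on |011>, and 0 on every other basis state. Key observation: the block from step 10 through step 15 cancels to the identity and can be dropped.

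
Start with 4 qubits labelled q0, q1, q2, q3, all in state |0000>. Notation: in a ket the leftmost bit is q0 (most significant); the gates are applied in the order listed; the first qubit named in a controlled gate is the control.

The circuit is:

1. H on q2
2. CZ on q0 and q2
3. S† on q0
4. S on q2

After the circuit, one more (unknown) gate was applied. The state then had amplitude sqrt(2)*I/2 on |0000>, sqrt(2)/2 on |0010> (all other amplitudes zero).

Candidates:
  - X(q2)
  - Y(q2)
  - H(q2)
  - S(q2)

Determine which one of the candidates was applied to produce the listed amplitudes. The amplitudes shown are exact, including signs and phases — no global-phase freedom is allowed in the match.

It was X(q2) that produced the state shown.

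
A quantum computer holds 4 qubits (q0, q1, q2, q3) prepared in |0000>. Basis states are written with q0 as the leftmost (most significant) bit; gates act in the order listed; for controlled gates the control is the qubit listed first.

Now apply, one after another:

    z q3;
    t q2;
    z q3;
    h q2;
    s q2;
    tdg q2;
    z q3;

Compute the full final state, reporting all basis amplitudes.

The final amplitudes are sqrt(2)/2 on |0000>, sqrt(2)*exp(I*pi/4)/2 on |0010>, and 0 on every other basis state.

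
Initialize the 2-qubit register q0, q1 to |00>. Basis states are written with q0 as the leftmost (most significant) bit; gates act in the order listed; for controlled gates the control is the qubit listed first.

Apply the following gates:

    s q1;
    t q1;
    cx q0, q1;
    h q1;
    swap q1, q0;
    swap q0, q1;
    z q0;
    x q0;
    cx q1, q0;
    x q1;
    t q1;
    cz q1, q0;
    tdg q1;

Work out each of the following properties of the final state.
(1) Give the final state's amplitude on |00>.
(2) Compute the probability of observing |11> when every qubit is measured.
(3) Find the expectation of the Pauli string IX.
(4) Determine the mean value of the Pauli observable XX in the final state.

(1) The final state's coefficient on |00> equals sqrt(2)/2.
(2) Outcome |11> occurs with probability 1/2.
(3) The observable IX averages to 0.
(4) The expectation value of XX is -1.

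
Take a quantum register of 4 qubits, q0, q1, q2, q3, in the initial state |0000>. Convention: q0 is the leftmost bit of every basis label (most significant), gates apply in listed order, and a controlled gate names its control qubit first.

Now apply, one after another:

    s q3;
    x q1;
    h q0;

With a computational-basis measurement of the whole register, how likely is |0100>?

Outcome |0100> occurs with probability 1/2.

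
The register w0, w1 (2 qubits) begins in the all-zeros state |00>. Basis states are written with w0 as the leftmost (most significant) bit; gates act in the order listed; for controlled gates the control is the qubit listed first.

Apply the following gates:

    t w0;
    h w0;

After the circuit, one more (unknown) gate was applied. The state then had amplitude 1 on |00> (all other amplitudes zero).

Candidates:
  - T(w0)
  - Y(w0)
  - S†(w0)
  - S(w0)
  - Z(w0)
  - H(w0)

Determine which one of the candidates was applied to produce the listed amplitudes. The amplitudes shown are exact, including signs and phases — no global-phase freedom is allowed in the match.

It was H(w0) that produced the state shown.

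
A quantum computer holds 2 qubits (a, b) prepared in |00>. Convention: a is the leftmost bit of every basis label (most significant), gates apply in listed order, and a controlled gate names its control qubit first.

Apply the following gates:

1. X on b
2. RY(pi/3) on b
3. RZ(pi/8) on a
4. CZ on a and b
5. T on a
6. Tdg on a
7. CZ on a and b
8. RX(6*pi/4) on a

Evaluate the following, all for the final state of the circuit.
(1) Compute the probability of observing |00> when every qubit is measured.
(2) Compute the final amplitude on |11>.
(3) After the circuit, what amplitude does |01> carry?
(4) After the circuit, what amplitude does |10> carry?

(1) Outcome |00> occurs with probability 1/8. Key observation: gates 4-7 undo each other exactly, leaving only the rest of the circuit to track.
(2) The final state's coefficient on |11> equals -sqrt(6)*exp(7*I*pi/16)/4.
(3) The amplitude on |01> is sqrt(6)*exp(15*I*pi/16)/4.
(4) |10> carries amplitude sqrt(2)*exp(7*I*pi/16)/4 in the final state.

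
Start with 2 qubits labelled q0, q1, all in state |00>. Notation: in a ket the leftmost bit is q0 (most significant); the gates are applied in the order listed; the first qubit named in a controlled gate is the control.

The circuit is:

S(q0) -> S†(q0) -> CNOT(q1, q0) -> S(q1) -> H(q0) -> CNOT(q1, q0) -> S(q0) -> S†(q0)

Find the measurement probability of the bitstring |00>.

Outcome |00> occurs with probability 1/2.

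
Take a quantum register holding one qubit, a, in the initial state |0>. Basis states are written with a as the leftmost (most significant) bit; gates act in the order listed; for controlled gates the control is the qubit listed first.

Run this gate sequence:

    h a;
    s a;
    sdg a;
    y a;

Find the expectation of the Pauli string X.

The observable X averages to -1. Key observation: the block from step 2 through step 3 cancels to the identity and can be dropped.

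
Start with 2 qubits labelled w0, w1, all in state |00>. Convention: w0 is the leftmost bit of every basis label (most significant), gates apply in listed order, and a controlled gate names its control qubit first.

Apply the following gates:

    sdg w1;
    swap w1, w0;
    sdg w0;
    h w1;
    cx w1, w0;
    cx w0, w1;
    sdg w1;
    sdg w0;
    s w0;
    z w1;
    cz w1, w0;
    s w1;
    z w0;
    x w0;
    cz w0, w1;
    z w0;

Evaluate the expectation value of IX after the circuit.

The expectation value of IX is 0.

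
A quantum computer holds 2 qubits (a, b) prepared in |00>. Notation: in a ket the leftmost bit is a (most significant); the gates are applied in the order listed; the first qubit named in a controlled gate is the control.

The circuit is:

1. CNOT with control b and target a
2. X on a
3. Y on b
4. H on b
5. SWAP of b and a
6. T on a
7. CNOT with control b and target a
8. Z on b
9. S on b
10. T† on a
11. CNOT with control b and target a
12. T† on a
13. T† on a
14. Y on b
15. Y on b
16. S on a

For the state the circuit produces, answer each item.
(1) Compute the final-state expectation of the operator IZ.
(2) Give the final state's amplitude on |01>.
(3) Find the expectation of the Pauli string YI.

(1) The observable IZ averages to -1.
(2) |01> carries amplitude -sqrt(2)*exp(3*I*pi/4)/2 in the final state.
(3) The observable YI averages to -1.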